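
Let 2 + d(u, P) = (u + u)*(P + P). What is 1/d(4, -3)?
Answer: -1/50 ≈ -0.020000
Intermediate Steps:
d(u, P) = -2 + 4*P*u (d(u, P) = -2 + (u + u)*(P + P) = -2 + (2*u)*(2*P) = -2 + 4*P*u)
1/d(4, -3) = 1/(-2 + 4*(-3)*4) = 1/(-2 - 48) = 1/(-50) = -1/50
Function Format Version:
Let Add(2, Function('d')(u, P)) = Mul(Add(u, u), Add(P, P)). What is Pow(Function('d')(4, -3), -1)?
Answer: Rational(-1, 50) ≈ -0.020000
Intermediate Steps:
Function('d')(u, P) = Add(-2, Mul(4, P, u)) (Function('d')(u, P) = Add(-2, Mul(Add(u, u), Add(P, P))) = Add(-2, Mul(Mul(2, u), Mul(2, P))) = Add(-2, Mul(4, P, u)))
Pow(Function('d')(4, -3), -1) = Pow(Add(-2, Mul(4, -3, 4)), -1) = Pow(Add(-2, -48), -1) = Pow(-50, -1) = Rational(-1, 50)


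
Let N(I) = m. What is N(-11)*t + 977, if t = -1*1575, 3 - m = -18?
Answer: -32098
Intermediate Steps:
m = 21 (m = 3 - 1*(-18) = 3 + 18 = 21)
N(I) = 21
t = -1575
N(-11)*t + 977 = 21*(-1575) + 977 = -33075 + 977 = -32098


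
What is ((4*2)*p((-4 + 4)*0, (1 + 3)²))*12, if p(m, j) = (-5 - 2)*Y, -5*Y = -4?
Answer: -2688/5 ≈ -537.60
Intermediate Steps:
Y = ⅘ (Y = -⅕*(-4) = ⅘ ≈ 0.80000)
p(m, j) = -28/5 (p(m, j) = (-5 - 2)*(⅘) = -7*⅘ = -28/5)
((4*2)*p((-4 + 4)*0, (1 + 3)²))*12 = ((4*2)*(-28/5))*12 = (8*(-28/5))*12 = -224/5*12 = -2688/5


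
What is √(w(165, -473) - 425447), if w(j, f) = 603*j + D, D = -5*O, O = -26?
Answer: 37*I*√238 ≈ 570.81*I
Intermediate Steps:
D = 130 (D = -5*(-26) = 130)
w(j, f) = 130 + 603*j (w(j, f) = 603*j + 130 = 130 + 603*j)
√(w(165, -473) - 425447) = √((130 + 603*165) - 425447) = √((130 + 99495) - 425447) = √(99625 - 425447) = √(-325822) = 37*I*√238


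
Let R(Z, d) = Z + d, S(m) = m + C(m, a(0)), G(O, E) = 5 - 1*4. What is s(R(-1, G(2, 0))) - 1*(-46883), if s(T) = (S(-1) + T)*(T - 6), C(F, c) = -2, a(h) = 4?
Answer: 46901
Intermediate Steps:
G(O, E) = 1 (G(O, E) = 5 - 4 = 1)
S(m) = -2 + m (S(m) = m - 2 = -2 + m)
s(T) = (-6 + T)*(-3 + T) (s(T) = ((-2 - 1) + T)*(T - 6) = (-3 + T)*(-6 + T) = (-6 + T)*(-3 + T))
s(R(-1, G(2, 0))) - 1*(-46883) = (18 + (-1 + 1)**2 - 9*(-1 + 1)) - 1*(-46883) = (18 + 0**2 - 9*0) + 46883 = (18 + 0 + 0) + 46883 = 18 + 46883 = 46901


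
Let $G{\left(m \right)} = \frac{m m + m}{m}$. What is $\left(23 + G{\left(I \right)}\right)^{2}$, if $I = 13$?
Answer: $1369$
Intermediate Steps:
$G{\left(m \right)} = \frac{m + m^{2}}{m}$ ($G{\left(m \right)} = \frac{m^{2} + m}{m} = \frac{m + m^{2}}{m}$)
$\left(23 + G{\left(I \right)}\right)^{2} = \left(23 + \left(1 + 13\right)\right)^{2} = \left(23 + 14\right)^{2} = 37^{2} = 1369$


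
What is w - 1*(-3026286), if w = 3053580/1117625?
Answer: 676451188866/223525 ≈ 3.0263e+6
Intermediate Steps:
w = 610716/223525 (w = 3053580*(1/1117625) = 610716/223525 ≈ 2.7322)
w - 1*(-3026286) = 610716/223525 - 1*(-3026286) = 610716/223525 + 3026286 = 676451188866/223525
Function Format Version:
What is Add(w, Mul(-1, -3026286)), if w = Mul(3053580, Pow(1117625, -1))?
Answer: Rational(676451188866, 223525) ≈ 3.0263e+6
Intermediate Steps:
w = Rational(610716, 223525) (w = Mul(3053580, Rational(1, 1117625)) = Rational(610716, 223525) ≈ 2.7322)
Add(w, Mul(-1, -3026286)) = Add(Rational(610716, 223525), Mul(-1, -3026286)) = Add(Rational(610716, 223525), 3026286) = Rational(676451188866, 223525)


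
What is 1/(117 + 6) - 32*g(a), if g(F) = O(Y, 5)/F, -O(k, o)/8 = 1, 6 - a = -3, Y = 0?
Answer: 10499/369 ≈ 28.453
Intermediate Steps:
a = 9 (a = 6 - 1*(-3) = 6 + 3 = 9)
O(k, o) = -8 (O(k, o) = -8*1 = -8)
g(F) = -8/F
1/(117 + 6) - 32*g(a) = 1/(117 + 6) - (-256)/9 = 1/123 - (-256)/9 = 1/123 - 32*(-8/9) = 1/123 + 256/9 = 10499/369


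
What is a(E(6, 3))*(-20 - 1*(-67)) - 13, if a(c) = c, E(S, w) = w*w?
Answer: 410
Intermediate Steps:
E(S, w) = w**2
a(E(6, 3))*(-20 - 1*(-67)) - 13 = 3**2*(-20 - 1*(-67)) - 13 = 9*(-20 + 67) - 13 = 9*47 - 13 = 423 - 13 = 410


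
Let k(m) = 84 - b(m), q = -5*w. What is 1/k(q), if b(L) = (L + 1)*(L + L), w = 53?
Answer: -1/139836 ≈ -7.1512e-6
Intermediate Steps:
b(L) = 2*L*(1 + L) (b(L) = (1 + L)*(2*L) = 2*L*(1 + L))
q = -265 (q = -5*53 = -265)
k(m) = 84 - 2*m*(1 + m)
1/k(q) = 1/(84 - 2*(-265)*(1 - 265)) = 1/(84 - 2*(-265)*(-264)) = 1/(84 - 139920) = 1/(-139836) = -1/139836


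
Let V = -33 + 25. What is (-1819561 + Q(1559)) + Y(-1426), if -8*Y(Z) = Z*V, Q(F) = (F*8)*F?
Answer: 17622861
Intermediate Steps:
V = -8
Q(F) = 8*F² (Q(F) = (8*F)*F = 8*F²)
Y(Z) = Z (Y(Z) = -Z*(-8)/8 = -(-1)*Z = Z)
(-1819561 + Q(1559)) + Y(-1426) = (-1819561 + 8*1559²) - 1426 = (-1819561 + 8*2430481) - 1426 = (-1819561 + 19443848) - 1426 = 17624287 - 1426 = 17622861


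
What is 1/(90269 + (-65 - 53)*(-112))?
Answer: 1/103485 ≈ 9.6632e-6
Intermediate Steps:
1/(90269 + (-65 - 53)*(-112)) = 1/(90269 - 118*(-112)) = 1/(90269 + 13216) = 1/103485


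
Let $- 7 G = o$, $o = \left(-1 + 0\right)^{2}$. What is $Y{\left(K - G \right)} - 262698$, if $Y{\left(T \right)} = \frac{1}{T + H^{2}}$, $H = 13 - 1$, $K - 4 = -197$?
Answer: $- \frac{89842723}{342} \approx -2.627 \cdot 10^{5}$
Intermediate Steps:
$K = -193$ ($K = 4 - 197 = -193$)
$o = 1$ ($o = \left(-1\right)^{2} = 1$)
$H = 12$ ($H = 13 - 1 = 12$)
$G = - \frac{1}{7}$ ($G = \left(- \frac{1}{7}\right) 1 = - \frac{1}{7} \approx -0.14286$)
$Y{\left(T \right)} = \frac{1}{144 + T}$ ($Y{\left(T \right)} = \frac{1}{T + 12^{2}} = \frac{1}{T + 144} = \frac{1}{144 + T}$)
$Y{\left(K - G \right)} - 262698 = \frac{1}{144 - \frac{1350}{7}} - 262698 = \frac{1}{- \frac{342}{7}} - 262698 = - \frac{7}{342} - 262698 = - \frac{89842723}{342}$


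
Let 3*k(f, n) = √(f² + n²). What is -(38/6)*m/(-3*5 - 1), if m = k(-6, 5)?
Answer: 19*√61/144 ≈ 1.0305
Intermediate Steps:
k(f, n) = √(f² + n²)/3
m = √61/3 (m = √((-6)² + 5²)/3 = √(36 + 25)/3 = √61/3 ≈ 2.6034)
-(38/6)*m/(-3*5 - 1) = -(38/6)*(√61/3)/(-3*5 - 1) = -(38*(⅙))*(√61/3)/(-15 - 1) = -19*(√61/3)/3/(-16) = -19*√61/9*(-1)/16 = -(-19)*√61/144 = 19*√61/144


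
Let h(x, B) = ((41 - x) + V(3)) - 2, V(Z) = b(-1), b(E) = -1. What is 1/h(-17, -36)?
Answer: 1/55 ≈ 0.018182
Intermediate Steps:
V(Z) = -1
h(x, B) = 38 - x (h(x, B) = ((41 - x) - 1) - 2 = (40 - x) - 2 = 38 - x)
1/h(-17, -36) = 1/(38 - 1*(-17)) = 1/(38 + 17) = 1/55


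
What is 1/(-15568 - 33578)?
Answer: -1/49146 ≈ -2.0348e-5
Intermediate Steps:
1/(-15568 - 33578) = 1/(-49146) = -1/49146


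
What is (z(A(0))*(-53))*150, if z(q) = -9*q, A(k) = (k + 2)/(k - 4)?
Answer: -35775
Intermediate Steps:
A(k) = (2 + k)/(-4 + k)
(z(A(0))*(-53))*150 = (-9*(2 + 0)/(-4 + 0)*(-53))*150 = (-9*2/(-4)*(-53))*150 = (-(-9)*2/4*(-53))*150 = (-9*(-1/2)*(-53))*150 = ((9/2)*(-53))*150 = -477/2*150 = -35775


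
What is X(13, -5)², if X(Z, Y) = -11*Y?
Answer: 3025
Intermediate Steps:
X(13, -5)² = (-11*(-5))² = 55² = 3025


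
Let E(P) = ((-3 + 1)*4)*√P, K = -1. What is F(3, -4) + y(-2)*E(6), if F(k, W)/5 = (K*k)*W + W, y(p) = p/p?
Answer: 40 - 8*√6 ≈ 20.404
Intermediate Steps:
y(p) = 1
F(k, W) = 5*W - 5*W*k (F(k, W) = 5*((-k)*W + W) = 5*(-W*k + W) = 5*(W - W*k) = 5*W - 5*W*k)
E(P) = -8*√P (E(P) = (-2*4)*√P = -8*√P)
F(3, -4) + y(-2)*E(6) = 5*(-4)*(1 - 1*3) + 1*(-8*√6) = 5*(-4)*(1 - 3) - 8*√6 = 5*(-4)*(-2) - 8*√6 = 40 - 8*√6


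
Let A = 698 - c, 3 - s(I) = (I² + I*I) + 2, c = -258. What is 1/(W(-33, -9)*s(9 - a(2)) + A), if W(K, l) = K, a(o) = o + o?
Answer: 1/2573 ≈ 0.00038865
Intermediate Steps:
a(o) = 2*o
s(I) = 1 - 2*I² (s(I) = 3 - ((I² + I*I) + 2) = 3 - ((I² + I²) + 2) = 3 - (2*I² + 2) = 3 - (2 + 2*I²) = 3 + (-2 - 2*I²) = 1 - 2*I²)
A = 956 (A = 698 - 1*(-258) = 698 + 258 = 956)
1/(W(-33, -9)*s(9 - a(2)) + A) = 1/(-33*(1 - 2*(9 - 2*2)²) + 956) = 1/(-33*(1 - 2*(9 - 1*4)²) + 956) = 1/(-33*(1 - 2*(9 - 4)²) + 956) = 1/(-33*(1 - 2*5²) + 956) = 1/(-33*(1 - 2*25) + 956) = 1/(-33*(1 - 50) + 956) = 1/(-33*(-49) + 956) = 1/(1617 + 956) = 1/2573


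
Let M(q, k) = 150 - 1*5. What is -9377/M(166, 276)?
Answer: -9377/145 ≈ -64.669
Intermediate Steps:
M(q, k) = 145 (M(q, k) = 150 - 5 = 145)
-9377/M(166, 276) = -9377/145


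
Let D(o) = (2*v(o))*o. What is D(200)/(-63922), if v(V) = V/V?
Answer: -200/31961 ≈ -0.0062576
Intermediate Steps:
v(V) = 1
D(o) = 2*o (D(o) = (2*1)*o = 2*o)
D(200)/(-63922) = (2*200)/(-63922) = 400*(-1/63922) = -200/31961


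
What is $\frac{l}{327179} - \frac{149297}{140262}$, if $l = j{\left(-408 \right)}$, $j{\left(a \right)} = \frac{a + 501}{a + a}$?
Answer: $- \frac{6643172844229}{6241146202128} \approx -1.0644$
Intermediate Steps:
$j{\left(a \right)} = \frac{501 + a}{2 a}$
$l = - \frac{31}{272}$ ($l = \frac{501 - 408}{2 \left(-408\right)} = \frac{1}{2} \left(- \frac{1}{408}\right) 93 = - \frac{31}{272} \approx -0.11397$)
$\frac{l}{327179} - \frac{149297}{140262} = - \frac{31}{272 \cdot 327179} - \frac{149297}{140262} = \left(- \frac{31}{272}\right) \frac{1}{327179} - \frac{149297}{140262} = - \frac{31}{88992688} - \frac{149297}{140262} = - \frac{6643172844229}{6241146202128}$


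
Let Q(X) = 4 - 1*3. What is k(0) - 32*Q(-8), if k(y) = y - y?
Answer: -32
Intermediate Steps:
k(y) = 0
Q(X) = 1 (Q(X) = 4 - 3 = 1)
k(0) - 32*Q(-8) = 0 - 32*1 = 0 - 32 = -32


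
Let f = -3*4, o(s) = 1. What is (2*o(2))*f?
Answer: -24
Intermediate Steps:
f = -12
(2*o(2))*f = (2*1)*(-12) = 2*(-12) = -24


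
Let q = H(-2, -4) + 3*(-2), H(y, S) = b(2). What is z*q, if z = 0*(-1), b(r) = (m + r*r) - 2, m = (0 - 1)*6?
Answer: 0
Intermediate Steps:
m = -6 (m = -1*6 = -6)
b(r) = -8 + r**2 (b(r) = (-6 + r*r) - 2 = (-6 + r**2) - 2 = -8 + r**2)
H(y, S) = -4 (H(y, S) = -8 + 2**2 = -8 + 4 = -4)
z = 0
q = -10 (q = -4 + 3*(-2) = -4 - 6 = -10)
z*q = 0*(-10) = 0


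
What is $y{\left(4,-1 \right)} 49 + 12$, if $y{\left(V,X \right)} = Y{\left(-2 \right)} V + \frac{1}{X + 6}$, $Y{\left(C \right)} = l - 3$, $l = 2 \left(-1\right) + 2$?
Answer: $- \frac{2831}{5} \approx -566.2$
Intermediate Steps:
$l = 0$ ($l = -2 + 2 = 0$)
$Y{\left(C \right)} = -3$ ($Y{\left(C \right)} = 0 - 3 = -3$)
$y{\left(V,X \right)} = \frac{1}{6 + X} - 3 V$ ($y{\left(V,X \right)} = - 3 V + \frac{1}{X + 6} = - 3 V + \frac{1}{6 + X} = \frac{1}{6 + X} - 3 V$)
$y{\left(4,-1 \right)} 49 + 12 = \frac{1 - 72 - 12 \left(-1\right)}{6 - 1} \cdot 49 + 12 = \frac{1 - 72 + 12}{5} \cdot 49 + 12 = \frac{1}{5} \left(-59\right) 49 + 12 = \left(- \frac{59}{5}\right) 49 + 12 = - \frac{2891}{5} + 12 = - \frac{2831}{5}$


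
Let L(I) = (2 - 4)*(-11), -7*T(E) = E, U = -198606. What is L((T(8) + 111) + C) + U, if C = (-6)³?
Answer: -198584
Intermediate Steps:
T(E) = -E/7
C = -216
L(I) = 22 (L(I) = -2*(-11) = 22)
L((T(8) + 111) + C) + U = 22 - 198606 = -198584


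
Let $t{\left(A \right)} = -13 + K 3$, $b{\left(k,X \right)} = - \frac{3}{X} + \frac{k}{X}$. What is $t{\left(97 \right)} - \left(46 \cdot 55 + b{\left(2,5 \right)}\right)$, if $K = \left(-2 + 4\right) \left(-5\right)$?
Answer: $- \frac{12864}{5} \approx -2572.8$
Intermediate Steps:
$K = -10$ ($K = 2 \left(-5\right) = -10$)
$t{\left(A \right)} = -43$ ($t{\left(A \right)} = -13 - 30 = -43$)
$t{\left(97 \right)} - \left(46 \cdot 55 + b{\left(2,5 \right)}\right) = -43 - \left(46 \cdot 55 + \frac{-3 + 2}{5}\right) = -43 - \left(2530 + \frac{1}{5} \left(-1\right)\right) = -43 - \left(2530 - \frac{1}{5}\right) = -43 - \frac{12649}{5} = - \frac{12864}{5}$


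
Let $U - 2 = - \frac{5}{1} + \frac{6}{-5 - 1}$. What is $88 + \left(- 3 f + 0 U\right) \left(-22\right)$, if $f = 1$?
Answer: $154$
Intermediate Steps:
$U = -4$ ($U = 2 + \left(- \frac{5}{1} + \frac{6}{-5 - 1}\right) = 2 + \left(\left(-5\right) 1 + \frac{6}{-6}\right) = 2 + \left(-5 + 6 \left(- \frac{1}{6}\right)\right) = 2 - 6 = -4$)
$88 + \left(- 3 f + 0 U\right) \left(-22\right) = 88 + \left(\left(-3\right) 1 + 0 \left(-4\right)\right) \left(-22\right) = 88 + \left(-3 + 0\right) \left(-22\right) = 88 - -66 = 88 + 66 = 154$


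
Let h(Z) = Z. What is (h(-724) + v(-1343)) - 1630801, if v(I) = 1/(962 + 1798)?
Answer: -4503008999/2760 ≈ -1.6315e+6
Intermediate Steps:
v(I) = 1/2760
(h(-724) + v(-1343)) - 1630801 = (-724 + 1/2760) - 1630801 = -1998239/2760 - 1630801 = -4503008999/2760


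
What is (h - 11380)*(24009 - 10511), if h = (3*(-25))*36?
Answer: -190051840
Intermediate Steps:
h = -2700 (h = -75*36 = -2700)
(h - 11380)*(24009 - 10511) = (-2700 - 11380)*(24009 - 10511) = -14080*13498 = -190051840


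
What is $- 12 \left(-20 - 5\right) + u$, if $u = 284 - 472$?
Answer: $112$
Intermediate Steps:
$u = -188$ ($u = 284 - 472 = -188$)
$- 12 \left(-20 - 5\right) + u = - 12 \left(-20 - 5\right) - 188 = \left(-12\right) \left(-25\right) - 188 = 300 - 188 = 112$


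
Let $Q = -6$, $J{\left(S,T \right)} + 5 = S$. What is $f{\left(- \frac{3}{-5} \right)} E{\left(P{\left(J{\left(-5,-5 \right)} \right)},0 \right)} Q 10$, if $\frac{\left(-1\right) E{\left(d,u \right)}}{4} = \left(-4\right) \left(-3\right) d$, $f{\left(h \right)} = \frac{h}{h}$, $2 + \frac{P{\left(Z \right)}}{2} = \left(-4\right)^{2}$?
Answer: $80640$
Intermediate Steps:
$J{\left(S,T \right)} = -5 + S$
$P{\left(Z \right)} = 28$ ($P{\left(Z \right)} = -4 + 2 \left(-4\right)^{2} = -4 + 2 \cdot 16 = -4 + 32 = 28$)
$f{\left(h \right)} = 1$
$E{\left(d,u \right)} = - 48 d$ ($E{\left(d,u \right)} = - 4 \left(-4\right) \left(-3\right) d = - 4 \cdot 12 d = - 48 d$)
$f{\left(- \frac{3}{-5} \right)} E{\left(P{\left(J{\left(-5,-5 \right)} \right)},0 \right)} Q 10 = 1 \left(\left(-48\right) 28\right) \left(-6\right) 10 = 1 \left(-1344\right) \left(-6\right) 10 = \left(-1344\right) \left(-6\right) 10 = 8064 \cdot 10 = 80640$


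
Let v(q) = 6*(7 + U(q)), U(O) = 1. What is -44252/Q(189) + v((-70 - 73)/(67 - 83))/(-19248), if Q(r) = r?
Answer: -17745241/75789 ≈ -234.14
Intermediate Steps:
v(q) = 48 (v(q) = 6*(7 + 1) = 6*8 = 48)
-44252/Q(189) + v((-70 - 73)/(67 - 83))/(-19248) = -44252/189 + 48/(-19248) = -44252*1/189 + 48*(-1/19248) = -44252/189 - 1/401 = -17745241/75789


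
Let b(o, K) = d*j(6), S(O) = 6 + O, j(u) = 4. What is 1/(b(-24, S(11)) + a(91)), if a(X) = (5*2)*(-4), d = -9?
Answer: -1/76 ≈ -0.013158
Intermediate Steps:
b(o, K) = -36 (b(o, K) = -9*4 = -36)
a(X) = -40 (a(X) = 10*(-4) = -40)
1/(b(-24, S(11)) + a(91)) = 1/(-36 - 40) = 1/(-76) = -1/76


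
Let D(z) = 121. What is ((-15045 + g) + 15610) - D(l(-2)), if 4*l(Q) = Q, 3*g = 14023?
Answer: 15355/3 ≈ 5118.3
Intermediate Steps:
g = 14023/3 (g = (⅓)*14023 = 14023/3 ≈ 4674.3)
l(Q) = Q/4
((-15045 + g) + 15610) - D(l(-2)) = ((-15045 + 14023/3) + 15610) - 1*121 = (-31112/3 + 15610) - 121 = 15718/3 - 121 = 15355/3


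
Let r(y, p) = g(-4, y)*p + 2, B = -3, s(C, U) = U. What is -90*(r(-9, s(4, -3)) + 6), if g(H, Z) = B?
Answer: -1530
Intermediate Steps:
g(H, Z) = -3
r(y, p) = 2 - 3*p (r(y, p) = -3*p + 2 = 2 - 3*p)
-90*(r(-9, s(4, -3)) + 6) = -90*((2 - 3*(-3)) + 6) = -90*((2 + 9) + 6) = -90*(11 + 6) = -90*17 = -1530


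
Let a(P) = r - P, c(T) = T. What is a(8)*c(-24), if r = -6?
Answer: 336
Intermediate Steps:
a(P) = -6 - P
a(8)*c(-24) = (-6 - 1*8)*(-24) = (-6 - 8)*(-24) = -14*(-24) = 336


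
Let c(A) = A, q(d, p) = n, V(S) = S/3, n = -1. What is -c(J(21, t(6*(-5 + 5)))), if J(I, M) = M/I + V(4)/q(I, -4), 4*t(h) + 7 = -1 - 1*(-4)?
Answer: 29/21 ≈ 1.3810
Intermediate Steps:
V(S) = S/3 (V(S) = S*(⅓) = S/3)
q(d, p) = -1
t(h) = -1 (t(h) = -7/4 + (-1 - 1*(-4))/4 = -7/4 + (-1 + 4)/4 = -7/4 + (¼)*3 = -7/4 + ¾ = -1)
J(I, M) = -4/3 + M/I (J(I, M) = M/I + ((⅓)*4)/(-1) = M/I + (4/3)*(-1) = M/I - 4/3 = -4/3 + M/I)
-c(J(21, t(6*(-5 + 5)))) = -(-4/3 - 1/21) = -1*(-29/21) = 29/21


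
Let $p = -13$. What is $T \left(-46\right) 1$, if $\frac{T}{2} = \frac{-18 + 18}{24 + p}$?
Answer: $0$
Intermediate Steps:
$T = 0$ ($T = 2 \frac{-18 + 18}{24 - 13} = 2 \cdot \frac{0}{11} = 2 \cdot 0 \cdot \frac{1}{11} = 2 \cdot 0 = 0$)
$T \left(-46\right) 1 = 0 \left(-46\right) 1 = 0 \cdot 1 = 0$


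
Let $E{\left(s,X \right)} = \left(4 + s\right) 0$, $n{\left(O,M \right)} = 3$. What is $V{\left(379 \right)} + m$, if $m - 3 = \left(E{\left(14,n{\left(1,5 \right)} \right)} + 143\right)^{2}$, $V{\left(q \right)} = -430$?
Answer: $20022$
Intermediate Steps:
$E{\left(s,X \right)} = 0$
$m = 20452$ ($m = 3 + \left(0 + 143\right)^{2} = 3 + 143^{2} = 3 + 20449 = 20452$)
$V{\left(379 \right)} + m = -430 + 20452 = 20022$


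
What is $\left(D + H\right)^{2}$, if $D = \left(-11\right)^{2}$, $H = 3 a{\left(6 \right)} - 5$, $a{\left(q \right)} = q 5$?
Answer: $42436$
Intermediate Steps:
$a{\left(q \right)} = 5 q$
$H = 85$ ($H = 3 \cdot 5 \cdot 6 - 5 = 3 \cdot 30 - 5 = 90 - 5 = 85$)
$D = 121$
$\left(D + H\right)^{2} = \left(121 + 85\right)^{2} = 206^{2} = 42436$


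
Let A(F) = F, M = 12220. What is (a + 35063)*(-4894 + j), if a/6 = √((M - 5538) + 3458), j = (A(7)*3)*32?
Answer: -148035986 - 658632*√15 ≈ -1.5059e+8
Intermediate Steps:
j = 672 (j = (7*3)*32 = 21*32 = 672)
a = 156*√15 (a = 6*√((12220 - 5538) + 3458) = 6*√(6682 + 3458) = 6*√10140 = 6*(26*√15) = 156*√15 ≈ 604.19)
(a + 35063)*(-4894 + j) = (156*√15 + 35063)*(-4894 + 672) = (35063 + 156*√15)*(-4222) = -148035986 - 658632*√15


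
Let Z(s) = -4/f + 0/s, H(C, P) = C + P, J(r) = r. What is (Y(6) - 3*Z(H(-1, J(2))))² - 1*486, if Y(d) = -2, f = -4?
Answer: -461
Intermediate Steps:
Z(s) = 1 (Z(s) = -4/(-4) + 0/s = -4*(-¼) + 0 = 1 + 0 = 1)
(Y(6) - 3*Z(H(-1, J(2))))² - 1*486 = (-2 - 3*1)² - 1*486 = (-2 - 3)² - 486 = (-5)² - 486 = 25 - 486 = -461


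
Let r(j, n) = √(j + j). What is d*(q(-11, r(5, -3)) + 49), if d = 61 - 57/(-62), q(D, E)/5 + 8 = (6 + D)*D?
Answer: 545138/31 ≈ 17585.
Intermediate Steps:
r(j, n) = √2*√j (r(j, n) = √(2*j) = √2*√j)
q(D, E) = -40 + 5*D*(6 + D) (q(D, E) = -40 + 5*((6 + D)*D) = -40 + 5*(D*(6 + D)) = -40 + 5*D*(6 + D))
d = 3839/62 (d = 61 - 57*(-1)/62 = 61 - 1*(-57/62) = 61 + 57/62 = 3839/62 ≈ 61.919)
d*(q(-11, r(5, -3)) + 49) = 3839*((-40 + 5*(-11)² + 30*(-11)) + 49)/62 = 3839*((-40 + 5*121 - 330) + 49)/62 = 3839*((-40 + 605 - 330) + 49)/62 = 3839*(235 + 49)/62 = (3839/62)*284 = 545138/31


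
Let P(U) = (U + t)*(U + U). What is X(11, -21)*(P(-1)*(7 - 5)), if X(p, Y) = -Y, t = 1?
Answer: 0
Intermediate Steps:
P(U) = 2*U*(1 + U) (P(U) = (U + 1)*(U + U) = (1 + U)*(2*U) = 2*U*(1 + U))
X(11, -21)*(P(-1)*(7 - 5)) = (-1*(-21))*((2*(-1)*(1 - 1))*(7 - 5)) = 21*((2*(-1)*0)*2) = 21*(0*2) = 21*0 = 0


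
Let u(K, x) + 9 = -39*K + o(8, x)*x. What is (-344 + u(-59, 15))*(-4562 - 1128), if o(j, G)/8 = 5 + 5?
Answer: -17912120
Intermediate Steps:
o(j, G) = 80 (o(j, G) = 8*(5 + 5) = 8*10 = 80)
u(K, x) = -9 - 39*K + 80*x (u(K, x) = -9 + (-39*K + 80*x) = -9 - 39*K + 80*x)
(-344 + u(-59, 15))*(-4562 - 1128) = (-344 + (-9 - 39*(-59) + 80*15))*(-4562 - 1128) = (-344 + (-9 + 2301 + 1200))*(-5690) = (-344 + 3492)*(-5690) = 3148*(-5690) = -17912120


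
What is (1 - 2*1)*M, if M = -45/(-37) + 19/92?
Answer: -4843/3404 ≈ -1.4227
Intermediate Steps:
M = 4843/3404 (M = -45*(-1/37) + 19*(1/92) = 45/37 + 19/92 = 4843/3404 ≈ 1.4227)
(1 - 2*1)*M = (1 - 2*1)*(4843/3404) = (1 - 2)*(4843/3404) = -1*4843/3404 = -4843/3404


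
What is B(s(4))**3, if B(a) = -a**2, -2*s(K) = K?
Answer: -64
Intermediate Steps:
s(K) = -K/2
B(s(4))**3 = (-(-1/2*4)**2)**3 = (-1*(-2)**2)**3 = (-1*4)**3 = (-4)**3 = -64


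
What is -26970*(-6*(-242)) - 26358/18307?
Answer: -716910201438/18307 ≈ -3.9160e+7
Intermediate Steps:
-26970*(-6*(-242)) - 26358/18307 = -26970/(1/1452) - 26358*1/18307 = -26970/1/1452 - 26358/18307 = -26970*1452 - 26358/18307 = -39160440 - 26358/18307 = -716910201438/18307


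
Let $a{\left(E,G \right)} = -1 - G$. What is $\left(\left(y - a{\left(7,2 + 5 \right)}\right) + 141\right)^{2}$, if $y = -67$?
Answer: $6724$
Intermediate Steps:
$\left(\left(y - a{\left(7,2 + 5 \right)}\right) + 141\right)^{2} = \left(\left(-67 - \left(-1 - \left(2 + 5\right)\right)\right) + 141\right)^{2} = \left(\left(-67 - \left(-1 - 7\right)\right) + 141\right)^{2} = \left(\left(-67 - -8\right) + 141\right)^{2} = \left(\left(-67 + 8\right) + 141\right)^{2} = \left(-59 + 141\right)^{2} = 82^{2} = 6724$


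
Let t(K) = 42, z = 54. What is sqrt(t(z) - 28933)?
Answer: I*sqrt(28891) ≈ 169.97*I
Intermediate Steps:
sqrt(t(z) - 28933) = sqrt(42 - 28933) = sqrt(-28891) = I*sqrt(28891)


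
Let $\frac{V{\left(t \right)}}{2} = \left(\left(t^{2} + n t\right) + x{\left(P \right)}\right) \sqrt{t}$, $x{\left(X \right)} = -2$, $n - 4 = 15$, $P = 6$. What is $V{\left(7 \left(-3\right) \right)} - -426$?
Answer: $426 + 80 i \sqrt{21} \approx 426.0 + 366.61 i$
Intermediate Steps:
$n = 19$ ($n = 4 + 15 = 19$)
$V{\left(t \right)} = 2 \sqrt{t} \left(-2 + t^{2} + 19 t\right)$ ($V{\left(t \right)} = 2 \left(\left(t^{2} + 19 t\right) - 2\right) \sqrt{t} = 2 \left(-2 + t^{2} + 19 t\right) \sqrt{t} = 2 \sqrt{t} \left(-2 + t^{2} + 19 t\right)$)
$V{\left(7 \left(-3\right) \right)} - -426 = 2 \sqrt{7 \left(-3\right)} \left(-2 + \left(7 \left(-3\right)\right)^{2} + 19 \cdot 7 \left(-3\right)\right) - -426 = 2 \sqrt{-21} \left(-2 + \left(-21\right)^{2} + 19 \left(-21\right)\right) + 426 = 2 i \sqrt{21} \left(-2 + 441 - 399\right) + 426 = 2 i \sqrt{21} \cdot 40 + 426 = 80 i \sqrt{21} + 426 = 426 + 80 i \sqrt{21}$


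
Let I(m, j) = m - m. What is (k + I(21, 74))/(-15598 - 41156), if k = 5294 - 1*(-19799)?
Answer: -25093/56754 ≈ -0.44214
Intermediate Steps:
I(m, j) = 0
k = 25093 (k = 5294 + 19799 = 25093)
(k + I(21, 74))/(-15598 - 41156) = (25093 + 0)/(-15598 - 41156) = 25093/(-56754) = 25093*(-1/56754) = -25093/56754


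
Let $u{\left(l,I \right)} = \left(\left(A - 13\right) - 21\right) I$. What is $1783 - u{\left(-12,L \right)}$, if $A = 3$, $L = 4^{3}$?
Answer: $3767$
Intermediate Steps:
$L = 64$
$u{\left(l,I \right)} = - 31 I$ ($u{\left(l,I \right)} = \left(\left(3 - 13\right) - 21\right) I = \left(-10 - 21\right) I = - 31 I$)
$1783 - u{\left(-12,L \right)} = 1783 - \left(-31\right) 64 = 1783 - -1984 = 1783 + 1984 = 3767$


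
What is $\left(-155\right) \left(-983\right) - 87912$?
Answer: $64453$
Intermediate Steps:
$\left(-155\right) \left(-983\right) - 87912 = 152365 - 87912 = 64453$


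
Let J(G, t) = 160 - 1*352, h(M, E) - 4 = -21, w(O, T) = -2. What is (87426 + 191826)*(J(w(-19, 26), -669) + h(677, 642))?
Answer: -58363668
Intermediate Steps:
h(M, E) = -17 (h(M, E) = 4 - 21 = -17)
J(G, t) = -192 (J(G, t) = 160 - 352 = -192)
(87426 + 191826)*(J(w(-19, 26), -669) + h(677, 642)) = (87426 + 191826)*(-192 - 17) = 279252*(-209) = -58363668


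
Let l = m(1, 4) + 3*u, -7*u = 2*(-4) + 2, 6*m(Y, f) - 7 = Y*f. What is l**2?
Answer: 34225/1764 ≈ 19.402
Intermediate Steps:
m(Y, f) = 7/6 + Y*f/6 (m(Y, f) = 7/6 + (Y*f)/6 = 7/6 + Y*f/6)
u = 6/7 (u = -(2*(-4) + 2)/7 = -(-8 + 2)/7 = -1/7*(-6) = 6/7 ≈ 0.85714)
l = 185/42 (l = (7/6 + (1/6)*1*4) + 3*(6/7) = (7/6 + 2/3) + 18/7 = 11/6 + 18/7 = 185/42 ≈ 4.4048)
l**2 = (185/42)**2 = 34225/1764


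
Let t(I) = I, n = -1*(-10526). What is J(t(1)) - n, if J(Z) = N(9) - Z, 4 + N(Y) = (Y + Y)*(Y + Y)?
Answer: -10207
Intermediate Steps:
N(Y) = -4 + 4*Y² (N(Y) = -4 + (Y + Y)*(Y + Y) = -4 + (2*Y)*(2*Y) = -4 + 4*Y²)
n = 10526
J(Z) = 320 - Z (J(Z) = (-4 + 4*9²) - Z = (-4 + 4*81) - Z = (-4 + 324) - Z = 320 - Z)
J(t(1)) - n = (320 - 1*1) - 1*10526 = (320 - 1) - 10526 = 319 - 10526 = -10207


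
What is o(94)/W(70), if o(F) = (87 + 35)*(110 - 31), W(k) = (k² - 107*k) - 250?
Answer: -4819/1420 ≈ -3.3937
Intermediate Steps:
W(k) = -250 + k² - 107*k
o(F) = 9638 (o(F) = 122*79 = 9638)
o(94)/W(70) = 9638/(-250 + 70² - 107*70) = 9638/(-250 + 4900 - 7490) = 9638/(-2840) = 9638*(-1/2840) = -4819/1420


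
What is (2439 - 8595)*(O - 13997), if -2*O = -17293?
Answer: 32937678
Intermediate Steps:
O = 17293/2 (O = -½*(-17293) = 17293/2 ≈ 8646.5)
(2439 - 8595)*(O - 13997) = (2439 - 8595)*(17293/2 - 13997) = -6156*(-10701/2) = 32937678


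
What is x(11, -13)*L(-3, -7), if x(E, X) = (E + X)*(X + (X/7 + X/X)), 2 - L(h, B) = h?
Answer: 970/7 ≈ 138.57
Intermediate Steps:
L(h, B) = 2 - h
x(E, X) = (1 + 8*X/7)*(E + X) (x(E, X) = (E + X)*(X + (X*(⅐) + 1)) = (E + X)*(X + (X/7 + 1)) = (E + X)*(X + (1 + X/7)) = (E + X)*(1 + 8*X/7) = (1 + 8*X/7)*(E + X))
x(11, -13)*L(-3, -7) = (11 - 13 + (8/7)*(-13)² + (8/7)*11*(-13))*(2 - 1*(-3)) = (11 - 13 + (8/7)*169 - 1144/7)*(2 + 3) = (11 - 13 + 1352/7 - 1144/7)*5 = (194/7)*5 = 970/7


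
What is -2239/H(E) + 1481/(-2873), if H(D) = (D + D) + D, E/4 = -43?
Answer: 5668451/1482468 ≈ 3.8237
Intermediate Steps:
E = -172 (E = 4*(-43) = -172)
H(D) = 3*D (H(D) = 2*D + D = 3*D)
-2239/H(E) + 1481/(-2873) = -2239/(3*(-172)) + 1481/(-2873) = -2239/(-516) + 1481*(-1/2873) = -2239*(-1/516) - 1481/2873 = 2239/516 - 1481/2873 = 5668451/1482468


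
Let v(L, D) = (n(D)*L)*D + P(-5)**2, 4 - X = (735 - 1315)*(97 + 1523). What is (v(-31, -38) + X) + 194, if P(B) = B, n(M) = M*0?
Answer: 939823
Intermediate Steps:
n(M) = 0
X = 939604 (X = 4 - (735 - 1315)*(97 + 1523) = 4 - (-580)*1620 = 4 - 1*(-939600) = 4 + 939600 = 939604)
v(L, D) = 25 (v(L, D) = (0*L)*D + (-5)**2 = 0*D + 25 = 0 + 25 = 25)
(v(-31, -38) + X) + 194 = (25 + 939604) + 194 = 939629 + 194 = 939823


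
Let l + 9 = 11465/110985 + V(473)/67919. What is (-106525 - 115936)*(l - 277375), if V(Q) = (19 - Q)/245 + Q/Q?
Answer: 66449644115047408546/1076855745 ≈ 6.1707e+10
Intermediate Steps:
V(Q) = 264/245 - Q/245 (V(Q) = (19 - Q)*(1/245) + 1 = (19/245 - Q/245) + 1 = 264/245 - Q/245)
l = -9580473611/1076855745 (l = -9 + (11465/110985 + (264/245 - 1/245*473)/67919) = -9 + (11465*(1/110985) + (264/245 - 473/245)*(1/67919)) = -9 + (2293/22197 - 209/245*1/67919) = -9 + (2293/22197 - 209/16640155) = -9 + 111228094/1076855745 = -9580473611/1076855745 ≈ -8.8967)
(-106525 - 115936)*(l - 277375) = (-106525 - 115936)*(-9580473611/1076855745 - 277375) = -222461*(-298702442742986/1076855745) = 66449644115047408546/1076855745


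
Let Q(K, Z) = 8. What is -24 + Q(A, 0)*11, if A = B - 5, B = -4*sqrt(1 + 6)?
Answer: 64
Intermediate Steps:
B = -4*sqrt(7) ≈ -10.583
A = -5 - 4*sqrt(7) (A = -4*sqrt(7) - 5 = -5 - 4*sqrt(7) ≈ -15.583)
-24 + Q(A, 0)*11 = -24 + 8*11 = -24 + 88 = 64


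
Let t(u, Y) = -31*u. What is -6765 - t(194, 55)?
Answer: -751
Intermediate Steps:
-6765 - t(194, 55) = -6765 - (-31)*194 = -6765 - 1*(-6014) = -6765 + 6014 = -751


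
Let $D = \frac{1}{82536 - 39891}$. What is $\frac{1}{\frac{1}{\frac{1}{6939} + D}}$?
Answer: $\frac{16528}{98637885} \approx 0.00016756$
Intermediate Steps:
$D = \frac{1}{42645} \approx 2.3449 \cdot 10^{-5}$
$\frac{1}{\frac{1}{\frac{1}{6939} + D}} = \frac{1}{\frac{1}{\frac{1}{6939} + \frac{1}{42645}}} = \frac{1}{\frac{1}{\frac{16528}{98637885}}} = \frac{1}{\frac{98637885}{16528}} = \frac{16528}{98637885}$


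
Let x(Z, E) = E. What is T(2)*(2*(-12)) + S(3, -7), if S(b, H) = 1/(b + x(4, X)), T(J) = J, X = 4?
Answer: -335/7 ≈ -47.857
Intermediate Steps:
S(b, H) = 1/(4 + b) (S(b, H) = 1/(b + 4) = 1/(4 + b))
T(2)*(2*(-12)) + S(3, -7) = 2*(2*(-12)) + 1/(4 + 3) = 2*(-24) + 1/7 = -48 + ⅐ = -335/7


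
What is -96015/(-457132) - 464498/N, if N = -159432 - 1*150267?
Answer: 18620973017/10890255636 ≈ 1.7099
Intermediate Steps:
N = -309699 (N = -159432 - 150267 = -309699)
-96015/(-457132) - 464498/N = -96015/(-457132) - 464498/(-309699) = -96015*(-1/457132) - 464498*(-1/309699) = 96015/457132 + 464498/309699 = 18620973017/10890255636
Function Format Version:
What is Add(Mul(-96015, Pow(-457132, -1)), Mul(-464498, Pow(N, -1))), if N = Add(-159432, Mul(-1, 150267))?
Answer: Rational(18620973017, 10890255636) ≈ 1.7099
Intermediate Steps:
N = -309699 (N = Add(-159432, -150267) = -309699)
Add(Mul(-96015, Pow(-457132, -1)), Mul(-464498, Pow(N, -1))) = Add(Mul(-96015, Pow(-457132, -1)), Mul(-464498, Pow(-309699, -1))) = Add(Mul(-96015, Rational(-1, 457132)), Mul(-464498, Rational(-1, 309699))) = Add(Rational(96015, 457132), Rational(464498, 309699)) = Rational(18620973017, 10890255636)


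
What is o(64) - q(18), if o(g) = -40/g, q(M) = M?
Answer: -149/8 ≈ -18.625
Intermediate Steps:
o(64) - q(18) = -40/64 - 1*18 = -40*1/64 - 18 = -5/8 - 18 = -149/8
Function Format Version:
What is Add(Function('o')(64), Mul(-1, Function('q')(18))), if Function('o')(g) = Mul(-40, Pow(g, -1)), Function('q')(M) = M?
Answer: Rational(-149, 8) ≈ -18.625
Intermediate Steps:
Add(Function('o')(64), Mul(-1, Function('q')(18))) = Add(Mul(-40, Pow(64, -1)), Mul(-1, 18)) = Add(Mul(-40, Rational(1, 64)), -18) = Add(Rational(-5, 8), -18) = Rational(-149, 8)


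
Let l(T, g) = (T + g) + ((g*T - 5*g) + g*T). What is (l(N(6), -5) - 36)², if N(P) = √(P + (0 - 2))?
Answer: 1156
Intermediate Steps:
N(P) = √(-2 + P) (N(P) = √(P - 2) = √(-2 + P))
l(T, g) = T - 4*g + 2*T*g (l(T, g) = (T + g) + ((T*g - 5*g) + T*g) = (T + g) + ((-5*g + T*g) + T*g) = (T + g) + (-5*g + 2*T*g) = T - 4*g + 2*T*g)
(l(N(6), -5) - 36)² = ((√(-2 + 6) - 4*(-5) + 2*√(-2 + 6)*(-5)) - 36)² = ((√4 + 20 + 2*√4*(-5)) - 36)² = ((2 + 20 + 2*2*(-5)) - 36)² = ((2 + 20 - 20) - 36)² = (2 - 36)² = (-34)² = 1156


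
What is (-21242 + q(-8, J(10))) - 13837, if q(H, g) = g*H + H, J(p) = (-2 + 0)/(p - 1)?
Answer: -315767/9 ≈ -35085.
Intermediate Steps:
J(p) = -2/(-1 + p)
q(H, g) = H + H*g (q(H, g) = H*g + H = H + H*g)
(-21242 + q(-8, J(10))) - 13837 = (-21242 - 8*(1 - 2/(-1 + 10))) - 13837 = (-21242 - 8*(1 - 2/9)) - 13837 = (-21242 - 8*7/9) - 13837 = (-21242 - 56/9) - 13837 = -191234/9 - 13837 = -315767/9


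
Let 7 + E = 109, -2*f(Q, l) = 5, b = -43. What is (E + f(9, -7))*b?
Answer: -8557/2 ≈ -4278.5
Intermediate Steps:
f(Q, l) = -5/2 (f(Q, l) = -½*5 = -5/2)
E = 102 (E = -7 + 109 = 102)
(E + f(9, -7))*b = (102 - 5/2)*(-43) = (199/2)*(-43) = -8557/2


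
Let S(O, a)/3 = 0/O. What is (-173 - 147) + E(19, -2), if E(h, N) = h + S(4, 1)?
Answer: -301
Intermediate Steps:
S(O, a) = 0 (S(O, a) = 3*(0/O) = 3*0 = 0)
E(h, N) = h (E(h, N) = h + 0 = h)
(-173 - 147) + E(19, -2) = (-173 - 147) + 19 = -320 + 19 = -301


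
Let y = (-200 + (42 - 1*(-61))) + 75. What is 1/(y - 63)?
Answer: -1/85 ≈ -0.011765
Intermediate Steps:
y = -22 (y = (-200 + (42 + 61)) + 75 = (-200 + 103) + 75 = -97 + 75 = -22)
1/(y - 63) = 1/(-22 - 63) = 1/(-85) = -1/85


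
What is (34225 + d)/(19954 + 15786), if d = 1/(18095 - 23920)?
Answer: 49840156/52046375 ≈ 0.95761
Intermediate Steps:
d = -1/5825 (d = 1/(-5825) = -1/5825 ≈ -0.00017167)
(34225 + d)/(19954 + 15786) = (34225 - 1/5825)/(19954 + 15786) = (199360624/5825)/35740 = (199360624/5825)*(1/35740) = 49840156/52046375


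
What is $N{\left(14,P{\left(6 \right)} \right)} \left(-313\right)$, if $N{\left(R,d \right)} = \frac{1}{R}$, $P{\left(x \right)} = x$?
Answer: $- \frac{313}{14} \approx -22.357$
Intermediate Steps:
$N{\left(14,P{\left(6 \right)} \right)} \left(-313\right) = \frac{1}{14} \left(-313\right) = - \frac{313}{14}$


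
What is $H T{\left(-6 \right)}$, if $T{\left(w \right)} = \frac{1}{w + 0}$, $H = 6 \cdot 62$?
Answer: $-62$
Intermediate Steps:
$H = 372$
$T{\left(w \right)} = \frac{1}{w}$
$H T{\left(-6 \right)} = \frac{372}{-6} = 372 \left(- \frac{1}{6}\right) = -62$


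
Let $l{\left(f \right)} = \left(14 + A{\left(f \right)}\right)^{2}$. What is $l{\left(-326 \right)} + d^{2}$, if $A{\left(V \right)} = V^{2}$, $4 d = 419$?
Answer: $\frac{180761201161}{16} \approx 1.1298 \cdot 10^{10}$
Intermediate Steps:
$d = \frac{419}{4}$ ($d = \frac{1}{4} \cdot 419 = \frac{419}{4} \approx 104.75$)
$l{\left(f \right)} = \left(14 + f^{2}\right)^{2}$
$l{\left(-326 \right)} + d^{2} = \left(14 + \left(-326\right)^{2}\right)^{2} + \left(\frac{419}{4}\right)^{2} = \left(14 + 106276\right)^{2} + \frac{175561}{16} = 106290^{2} + \frac{175561}{16} = 11297564100 + \frac{175561}{16} = \frac{180761201161}{16}$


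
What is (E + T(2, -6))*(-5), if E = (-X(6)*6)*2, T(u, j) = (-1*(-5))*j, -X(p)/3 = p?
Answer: -930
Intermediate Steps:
X(p) = -3*p
T(u, j) = 5*j
E = 216 (E = (-(-3)*6*6)*2 = (-1*(-18)*6)*2 = (18*6)*2 = 108*2 = 216)
(E + T(2, -6))*(-5) = (216 + 5*(-6))*(-5) = (216 - 30)*(-5) = 186*(-5) = -930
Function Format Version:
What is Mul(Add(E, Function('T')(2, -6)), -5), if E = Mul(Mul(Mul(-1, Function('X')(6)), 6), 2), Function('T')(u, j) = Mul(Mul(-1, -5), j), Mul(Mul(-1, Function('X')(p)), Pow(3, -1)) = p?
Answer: -930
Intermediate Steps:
Function('X')(p) = Mul(-3, p)
Function('T')(u, j) = Mul(5, j)
E = 216 (E = Mul(Mul(Mul(-1, Mul(-3, 6)), 6), 2) = Mul(Mul(Mul(-1, -18), 6), 2) = Mul(Mul(18, 6), 2) = Mul(108, 2) = 216)
Mul(Add(E, Function('T')(2, -6)), -5) = Mul(Add(216, Mul(5, -6)), -5) = Mul(Add(216, -30), -5) = Mul(186, -5) = -930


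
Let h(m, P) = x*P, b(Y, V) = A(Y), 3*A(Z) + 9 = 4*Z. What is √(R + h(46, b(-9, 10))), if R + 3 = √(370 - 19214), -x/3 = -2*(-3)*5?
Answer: √(1347 + 2*I*√4711) ≈ 36.749 + 1.8677*I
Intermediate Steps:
x = -90 (x = -3*(-2*(-3))*5 = -18*5 = -3*30 = -90)
A(Z) = -3 + 4*Z/3 (A(Z) = -3 + (4*Z)/3 = -3 + 4*Z/3)
b(Y, V) = -3 + 4*Y/3
R = -3 + 2*I*√4711 (R = -3 + √(370 - 19214) = -3 + √(-18844) = -3 + 2*I*√4711 ≈ -3.0 + 137.27*I)
h(m, P) = -90*P
√(R + h(46, b(-9, 10))) = √((-3 + 2*I*√4711) - 90*(-3 + (4/3)*(-9))) = √((-3 + 2*I*√4711) - 90*(-3 - 12)) = √((-3 + 2*I*√4711) - 90*(-15)) = √((-3 + 2*I*√4711) + 1350) = √(1347 + 2*I*√4711)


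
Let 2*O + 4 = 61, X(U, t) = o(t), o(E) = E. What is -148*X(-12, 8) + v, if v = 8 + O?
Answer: -2295/2 ≈ -1147.5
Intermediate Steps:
X(U, t) = t
O = 57/2 (O = -2 + (½)*61 = -2 + 61/2 = 57/2 ≈ 28.500)
v = 73/2 (v = 8 + 57/2 = 73/2 ≈ 36.500)
-148*X(-12, 8) + v = -148*8 + 73/2 = -1184 + 73/2 = -2295/2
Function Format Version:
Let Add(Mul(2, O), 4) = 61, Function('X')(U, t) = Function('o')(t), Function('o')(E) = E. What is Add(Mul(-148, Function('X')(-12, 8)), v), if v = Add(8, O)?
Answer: Rational(-2295, 2) ≈ -1147.5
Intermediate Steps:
Function('X')(U, t) = t
O = Rational(57, 2) (O = Add(-2, Mul(Rational(1, 2), 61)) = Add(-2, Rational(61, 2)) = Rational(57, 2) ≈ 28.500)
v = Rational(73, 2) (v = Add(8, Rational(57, 2)) = Rational(73, 2) ≈ 36.500)
Add(Mul(-148, Function('X')(-12, 8)), v) = Add(Mul(-148, 8), Rational(73, 2)) = Add(-1184, Rational(73, 2)) = Rational(-2295, 2)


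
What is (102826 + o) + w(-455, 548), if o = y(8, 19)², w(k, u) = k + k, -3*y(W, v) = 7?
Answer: 917293/9 ≈ 1.0192e+5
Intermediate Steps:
y(W, v) = -7/3 (y(W, v) = -⅓*7 = -7/3)
w(k, u) = 2*k
o = 49/9 (o = (-7/3)² = 49/9 ≈ 5.4444)
(102826 + o) + w(-455, 548) = (102826 + 49/9) + 2*(-455) = 925483/9 - 910 = 917293/9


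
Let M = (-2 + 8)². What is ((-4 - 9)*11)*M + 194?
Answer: -4954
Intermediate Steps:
M = 36 (M = 6² = 36)
((-4 - 9)*11)*M + 194 = ((-4 - 9)*11)*36 + 194 = -13*11*36 + 194 = -143*36 + 194 = -5148 + 194 = -4954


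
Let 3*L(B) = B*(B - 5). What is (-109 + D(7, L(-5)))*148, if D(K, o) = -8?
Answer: -17316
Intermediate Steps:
L(B) = B*(-5 + B)/3 (L(B) = (B*(B - 5))/3 = (B*(-5 + B))/3 = B*(-5 + B)/3)
(-109 + D(7, L(-5)))*148 = (-109 - 8)*148 = -117*148 = -17316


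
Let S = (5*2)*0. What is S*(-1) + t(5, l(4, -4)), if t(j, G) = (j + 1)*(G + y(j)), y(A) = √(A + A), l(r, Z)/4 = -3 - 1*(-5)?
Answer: 48 + 6*√10 ≈ 66.974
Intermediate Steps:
l(r, Z) = 8 (l(r, Z) = 4*(-3 - 1*(-5)) = 4*(-3 + 5) = 4*2 = 8)
y(A) = √2*√A (y(A) = √(2*A) = √2*√A)
t(j, G) = (1 + j)*(G + √2*√j) (t(j, G) = (j + 1)*(G + √2*√j) = (1 + j)*(G + √2*√j))
S = 0 (S = 10*0 = 0)
S*(-1) + t(5, l(4, -4)) = 0*(-1) + (8 + 8*5 + √2*√5 + √2*5^(3/2)) = 0 + (8 + 40 + √10 + √2*(5*√5)) = 0 + (8 + 40 + √10 + 5*√10) = 0 + (48 + 6*√10) = 48 + 6*√10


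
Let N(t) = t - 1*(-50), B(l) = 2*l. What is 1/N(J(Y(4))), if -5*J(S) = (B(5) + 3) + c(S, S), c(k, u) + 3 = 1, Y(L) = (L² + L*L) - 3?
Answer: 5/239 ≈ 0.020921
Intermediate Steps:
Y(L) = -3 + 2*L² (Y(L) = (L² + L²) - 3 = 2*L² - 3 = -3 + 2*L²)
c(k, u) = -2 (c(k, u) = -3 + 1 = -2)
J(S) = -11/5 (J(S) = -((2*5 + 3) - 2)/5 = -((10 + 3) - 2)/5 = -(13 - 2)/5 = -⅕*11 = -11/5)
N(t) = 50 + t (N(t) = t + 50 = 50 + t)
1/N(J(Y(4))) = 1/(50 - 11/5) = 1/(239/5) = 5/239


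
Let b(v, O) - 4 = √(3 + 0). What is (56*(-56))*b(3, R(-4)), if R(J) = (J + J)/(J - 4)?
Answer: -12544 - 3136*√3 ≈ -17976.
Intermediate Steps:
R(J) = 2*J/(-4 + J) (R(J) = (2*J)/(-4 + J) = 2*J/(-4 + J))
b(v, O) = 4 + √3 (b(v, O) = 4 + √(3 + 0) = 4 + √3)
(56*(-56))*b(3, R(-4)) = (56*(-56))*(4 + √3) = -3136*(4 + √3) = -12544 - 3136*√3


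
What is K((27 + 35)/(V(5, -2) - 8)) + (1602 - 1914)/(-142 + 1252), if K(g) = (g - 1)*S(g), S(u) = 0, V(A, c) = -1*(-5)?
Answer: -52/185 ≈ -0.28108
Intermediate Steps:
V(A, c) = 5
K(g) = 0 (K(g) = (g - 1)*0 = (-1 + g)*0 = 0)
K((27 + 35)/(V(5, -2) - 8)) + (1602 - 1914)/(-142 + 1252) = 0 + (1602 - 1914)/(-142 + 1252) = 0 - 312/1110 = 0 - 312*1/1110 = 0 - 52/185 = -52/185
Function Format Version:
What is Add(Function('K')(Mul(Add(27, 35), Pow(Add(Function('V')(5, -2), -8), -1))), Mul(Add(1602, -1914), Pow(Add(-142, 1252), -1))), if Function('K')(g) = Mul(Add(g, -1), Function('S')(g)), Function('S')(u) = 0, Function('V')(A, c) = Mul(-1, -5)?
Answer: Rational(-52, 185) ≈ -0.28108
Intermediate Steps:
Function('V')(A, c) = 5
Function('K')(g) = 0 (Function('K')(g) = Mul(Add(g, -1), 0) = Mul(Add(-1, g), 0) = 0)
Add(Function('K')(Mul(Add(27, 35), Pow(Add(Function('V')(5, -2), -8), -1))), Mul(Add(1602, -1914), Pow(Add(-142, 1252), -1))) = Add(0, Mul(Add(1602, -1914), Pow(Add(-142, 1252), -1))) = Add(0, Mul(-312, Pow(1110, -1))) = Add(0, Mul(-312, Rational(1, 1110))) = Add(0, Rational(-52, 185)) = Rational(-52, 185)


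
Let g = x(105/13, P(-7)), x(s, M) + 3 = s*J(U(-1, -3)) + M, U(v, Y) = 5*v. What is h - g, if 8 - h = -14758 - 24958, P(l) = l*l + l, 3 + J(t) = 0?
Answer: 516220/13 ≈ 39709.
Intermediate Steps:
J(t) = -3 (J(t) = -3 + 0 = -3)
P(l) = l + l² (P(l) = l² + l = l + l²)
h = 39724 (h = 8 - (-14758 - 24958) = 8 - 1*(-39716) = 8 + 39716 = 39724)
x(s, M) = -3 + M - 3*s (x(s, M) = -3 + (s*(-3) + M) = -3 + (-3*s + M) = -3 + (M - 3*s) = -3 + M - 3*s)
g = 192/13 (g = -3 - 7*(1 - 7) - 315/13 = -3 - 7*(-6) - 315/13 = -3 + 42 - 3*105/13 = -3 + 42 - 315/13 = 192/13 ≈ 14.769)
h - g = 39724 - 1*192/13 = 39724 - 192/13 = 516220/13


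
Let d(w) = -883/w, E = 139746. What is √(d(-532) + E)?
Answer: √9887985415/266 ≈ 373.83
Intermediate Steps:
√(d(-532) + E) = √(-883/(-532) + 139746) = √(-883*(-1/532) + 139746) = √(883/532 + 139746) = √(74345755/532) = √9887985415/266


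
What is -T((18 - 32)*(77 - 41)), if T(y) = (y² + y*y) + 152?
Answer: -508184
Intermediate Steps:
T(y) = 152 + 2*y² (T(y) = (y² + y²) + 152 = 2*y² + 152 = 152 + 2*y²)
-T((18 - 32)*(77 - 41)) = -(152 + 2*((18 - 32)*(77 - 41))²) = -(152 + 2*(-14*36)²) = -(152 + 2*(-504)²) = -(152 + 2*254016) = -(152 + 508032) = -1*508184 = -508184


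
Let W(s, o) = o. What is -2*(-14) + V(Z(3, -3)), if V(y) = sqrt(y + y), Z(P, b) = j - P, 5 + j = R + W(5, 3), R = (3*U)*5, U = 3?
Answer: 28 + 4*sqrt(5) ≈ 36.944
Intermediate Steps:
R = 45 (R = (3*3)*5 = 9*5 = 45)
j = 43 (j = -5 + (45 + 3) = -5 + 48 = 43)
Z(P, b) = 43 - P
V(y) = sqrt(2)*sqrt(y) (V(y) = sqrt(2*y) = sqrt(2)*sqrt(y))
-2*(-14) + V(Z(3, -3)) = -2*(-14) + sqrt(2)*sqrt(43 - 1*3) = 28 + sqrt(2)*sqrt(43 - 3) = 28 + sqrt(2)*sqrt(40) = 28 + sqrt(2)*(2*sqrt(10)) = 28 + 4*sqrt(5)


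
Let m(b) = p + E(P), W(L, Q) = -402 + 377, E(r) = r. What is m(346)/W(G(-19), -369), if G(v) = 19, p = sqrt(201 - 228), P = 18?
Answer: -18/25 - 3*I*sqrt(3)/25 ≈ -0.72 - 0.20785*I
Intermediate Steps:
p = 3*I*sqrt(3) (p = sqrt(-27) = 3*I*sqrt(3) ≈ 5.1962*I)
W(L, Q) = -25
m(b) = 18 + 3*I*sqrt(3) (m(b) = 3*I*sqrt(3) + 18 = 18 + 3*I*sqrt(3))
m(346)/W(G(-19), -369) = (18 + 3*I*sqrt(3))/(-25) = (18 + 3*I*sqrt(3))*(-1/25) = -18/25 - 3*I*sqrt(3)/25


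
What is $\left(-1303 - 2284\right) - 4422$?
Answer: $-8009$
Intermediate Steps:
$\left(-1303 - 2284\right) - 4422 = -3587 - 4422 = -8009$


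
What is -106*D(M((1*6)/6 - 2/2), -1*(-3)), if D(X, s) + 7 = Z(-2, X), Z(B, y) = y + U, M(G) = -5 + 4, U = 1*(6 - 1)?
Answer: 318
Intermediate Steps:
U = 5 (U = 1*5 = 5)
M(G) = -1
Z(B, y) = 5 + y (Z(B, y) = y + 5 = 5 + y)
D(X, s) = -2 + X (D(X, s) = -7 + (5 + X) = -2 + X)
-106*D(M((1*6)/6 - 2/2), -1*(-3)) = -106*(-2 - 1) = -106*(-3) = 318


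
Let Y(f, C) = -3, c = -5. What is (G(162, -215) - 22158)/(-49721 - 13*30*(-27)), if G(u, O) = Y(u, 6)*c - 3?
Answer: 22146/39191 ≈ 0.56508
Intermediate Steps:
G(u, O) = 12 (G(u, O) = -3*(-5) - 3 = 15 - 3 = 12)
(G(162, -215) - 22158)/(-49721 - 13*30*(-27)) = (12 - 22158)/(-49721 - 13*30*(-27)) = -22146/(-49721 - 390*(-27)) = -22146/(-49721 + 10530) = -22146/(-39191) = -22146*(-1/39191) = 22146/39191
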